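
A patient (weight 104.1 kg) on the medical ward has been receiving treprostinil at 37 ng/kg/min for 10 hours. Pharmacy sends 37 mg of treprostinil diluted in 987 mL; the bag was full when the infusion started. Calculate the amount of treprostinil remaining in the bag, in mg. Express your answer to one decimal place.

Dose = 37 ng/kg/min × 104.1 kg = 3851.7 ng/min
3851.7 ng/min × 60 min/hr = 231102 ng/hr
Concentration = 37 mg ÷ 987 mL = 0.03748734 mg/mL = 37487.34 ng/mL
Rate = 231102 ng/hr ÷ 37487.34 ng/mL = 6.164802 mL/hr
Volume infused = 6.164802 mL/hr × 10 hr = 61.64802 mL
Volume remaining = 987 − 61.64802 = 925.352 mL
Drug remaining = 925.352 mL × 37487.34 ng/mL = 34688980 ng = 34.68898 mg

34.7 mg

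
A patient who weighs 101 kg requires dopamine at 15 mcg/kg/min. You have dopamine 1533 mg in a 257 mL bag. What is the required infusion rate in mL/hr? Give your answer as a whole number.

Dose = 15 mcg/kg/min × 101 kg = 1515 mcg/min
1515 mcg/min × 60 min/hr = 90900 mcg/hr
Concentration = 1533 mg ÷ 257 mL = 5.964981 mg/mL = 5964.981 mcg/mL
Rate = 90900 mcg/hr ÷ 5964.981 mcg/mL = 15.23894 mL/hr

15 mL/hr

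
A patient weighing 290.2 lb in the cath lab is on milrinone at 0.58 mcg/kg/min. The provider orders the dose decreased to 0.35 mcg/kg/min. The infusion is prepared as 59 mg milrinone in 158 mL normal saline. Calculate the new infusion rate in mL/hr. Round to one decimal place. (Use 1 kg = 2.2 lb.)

Weight = 290.2 lb ÷ 2.2 lb/kg = 131.9091 kg
Dose = 0.35 mcg/kg/min × 131.9091 kg = 46.16818 mcg/min
46.16818 mcg/min × 60 min/hr = 2770.091 mcg/hr
Concentration = 59 mg ÷ 158 mL = 0.3734177 mg/mL = 373.4177 mcg/mL
Rate = 2770.091 mcg/hr ÷ 373.4177 mcg/mL = 7.41821 mL/hr

7.4 mL/hr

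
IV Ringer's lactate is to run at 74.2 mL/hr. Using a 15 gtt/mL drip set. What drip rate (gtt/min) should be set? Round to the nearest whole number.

74.2 mL/hr ÷ 60 min/hr = 1.236667 mL/min
1.236667 mL/min × 15 gtt/mL = 18.55 gtt/min

19 gtt/min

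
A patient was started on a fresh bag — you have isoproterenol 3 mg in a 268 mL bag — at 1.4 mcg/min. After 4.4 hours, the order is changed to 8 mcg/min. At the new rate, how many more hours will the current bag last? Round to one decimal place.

Initial rate:
1.4 mcg/min × 60 min/hr = 84 mcg/hr
Concentration = 3 mg ÷ 268 mL = 0.01119403 mg/mL = 11.19403 mcg/mL
Rate = 84 mcg/hr ÷ 11.19403 mcg/mL = 7.504 mL/hr
Volume infused so far = 7.504 mL/hr × 4.4 hr = 33.0176 mL
Volume remaining = 268 − 33.0176 = 234.9824 mL
New rate:
8 mcg/min × 60 min/hr = 480 mcg/hr
Rate = 480 mcg/hr ÷ 11.19403 mcg/mL = 42.88 mL/hr
Time remaining = 234.9824 mL ÷ 42.88 mL/hr = 5.48 hr

5.5 hours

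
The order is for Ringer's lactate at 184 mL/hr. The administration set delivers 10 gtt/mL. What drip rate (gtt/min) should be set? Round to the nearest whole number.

184 mL/hr ÷ 60 min/hr = 3.066667 mL/min
3.066667 mL/min × 10 gtt/mL = 30.66667 gtt/min

31 gtt/min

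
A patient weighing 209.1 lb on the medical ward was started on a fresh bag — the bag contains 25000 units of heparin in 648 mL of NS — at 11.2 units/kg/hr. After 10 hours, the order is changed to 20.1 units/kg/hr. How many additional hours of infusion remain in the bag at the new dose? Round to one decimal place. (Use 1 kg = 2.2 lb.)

Initial rate:
Weight = 209.1 lb ÷ 2.2 lb/kg = 95.04545 kg
Dose = 11.2 units/kg/hr × 95.04545 kg = 1064.509 units/hr
Concentration = 25000 units ÷ 648 mL = 38.58025 units/mL
Rate = 1064.509 units/hr ÷ 38.58025 units/mL = 27.59208 mL/hr
Volume infused so far = 27.59208 mL/hr × 10 hr = 275.9208 mL
Volume remaining = 648 − 275.9208 = 372.0792 mL
New rate:
Dose = 20.1 units/kg/hr × 95.04545 kg = 1910.414 units/hr
Rate = 1910.414 units/hr ÷ 38.58025 units/mL = 49.51792 mL/hr
Time remaining = 372.0792 mL ÷ 49.51792 mL/hr = 7.514032 hr

7.5 hours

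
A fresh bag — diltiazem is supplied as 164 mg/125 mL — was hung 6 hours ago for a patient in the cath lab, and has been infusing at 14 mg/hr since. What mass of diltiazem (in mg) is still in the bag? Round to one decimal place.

80.0 mg

Concentration = 164 mg ÷ 125 mL = 1.312 mg/mL
Rate = 14 mg/hr ÷ 1.312 mg/mL = 10.67073 mL/hr
Volume infused = 10.67073 mL/hr × 6 hr = 64.02439 mL
Volume remaining = 125 − 64.02439 = 60.97561 mL
Drug remaining = 60.97561 mL × 1.312 mg/mL = 80 mg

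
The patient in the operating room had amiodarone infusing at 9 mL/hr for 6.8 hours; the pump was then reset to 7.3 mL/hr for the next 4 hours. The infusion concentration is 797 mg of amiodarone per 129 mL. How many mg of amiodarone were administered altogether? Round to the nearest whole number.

559 mg

Concentration = 797 mg ÷ 129 mL = 6.178295 mg/mL
Stage 1: 9 mL/hr × 6.8 hr = 61.2 mL → 61.2 mL × 6.178295 mg/mL = 378.1116 mg
Stage 2: 7.3 mL/hr × 4 hr = 29.2 mL → 29.2 mL × 6.178295 mg/mL = 180.4062 mg
Total = 378.1116 + 180.4062 = 558.5178 mg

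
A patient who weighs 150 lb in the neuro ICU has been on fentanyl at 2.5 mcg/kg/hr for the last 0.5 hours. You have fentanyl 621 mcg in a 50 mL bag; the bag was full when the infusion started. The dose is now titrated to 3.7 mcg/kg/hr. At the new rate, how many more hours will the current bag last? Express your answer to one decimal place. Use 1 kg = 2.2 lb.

2.1 hours

Initial rate:
Weight = 150 lb ÷ 2.2 lb/kg = 68.18182 kg
Dose = 2.5 mcg/kg/hr × 68.18182 kg = 170.4545 mcg/hr
Concentration = 621 mcg ÷ 50 mL = 12.42 mcg/mL
Rate = 170.4545 mcg/hr ÷ 12.42 mcg/mL = 13.7242 mL/hr
Volume infused so far = 13.7242 mL/hr × 0.5 hr = 6.862099 mL
Volume remaining = 50 − 6.862099 = 43.1379 mL
New rate:
Dose = 3.7 mcg/kg/hr × 68.18182 kg = 252.2727 mcg/hr
Rate = 252.2727 mcg/hr ÷ 12.42 mcg/mL = 20.31181 mL/hr
Time remaining = 43.1379 mL ÷ 20.31181 mL/hr = 2.123784 hr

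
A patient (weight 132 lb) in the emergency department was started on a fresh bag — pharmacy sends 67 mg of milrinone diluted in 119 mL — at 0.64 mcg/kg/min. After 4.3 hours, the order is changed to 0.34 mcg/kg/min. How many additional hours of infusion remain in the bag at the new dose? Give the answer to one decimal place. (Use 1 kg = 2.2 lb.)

46.6 hours

Initial rate:
Weight = 132 lb ÷ 2.2 lb/kg = 60 kg
Dose = 0.64 mcg/kg/min × 60 kg = 38.4 mcg/min
38.4 mcg/min × 60 min/hr = 2304 mcg/hr
Concentration = 67 mg ÷ 119 mL = 0.5630252 mg/mL = 563.0252 mcg/mL
Rate = 2304 mcg/hr ÷ 563.0252 mcg/mL = 4.092179 mL/hr
Volume infused so far = 4.092179 mL/hr × 4.3 hr = 17.59637 mL
Volume remaining = 119 − 17.59637 = 101.4036 mL
New rate:
Dose = 0.34 mcg/kg/min × 60 kg = 20.4 mcg/min
20.4 mcg/min × 60 min/hr = 1224 mcg/hr
Rate = 1224 mcg/hr ÷ 563.0252 mcg/mL = 2.17397 mL/hr
Time remaining = 101.4036 mL ÷ 2.17397 mL/hr = 46.64444 hr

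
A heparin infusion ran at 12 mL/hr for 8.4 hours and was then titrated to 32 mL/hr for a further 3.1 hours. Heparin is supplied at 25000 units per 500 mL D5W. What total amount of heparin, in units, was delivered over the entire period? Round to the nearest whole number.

10000 units

Concentration = 25000 units ÷ 500 mL = 50 units/mL
Stage 1: 12 mL/hr × 8.4 hr = 100.8 mL → 100.8 mL × 50 units/mL = 5040 units
Stage 2: 32 mL/hr × 3.1 hr = 99.2 mL → 99.2 mL × 50 units/mL = 4960 units
Total = 5040 + 4960 = 10000 units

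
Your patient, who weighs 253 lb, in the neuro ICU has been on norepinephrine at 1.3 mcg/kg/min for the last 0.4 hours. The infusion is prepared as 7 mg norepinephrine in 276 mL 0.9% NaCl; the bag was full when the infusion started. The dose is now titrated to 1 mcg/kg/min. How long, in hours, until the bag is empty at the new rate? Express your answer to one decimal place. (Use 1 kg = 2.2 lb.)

Initial rate:
Weight = 253 lb ÷ 2.2 lb/kg = 115 kg
Dose = 1.3 mcg/kg/min × 115 kg = 149.5 mcg/min
149.5 mcg/min × 60 min/hr = 8970 mcg/hr
Concentration = 7 mg ÷ 276 mL = 0.02536232 mg/mL = 25.36232 mcg/mL
Rate = 8970 mcg/hr ÷ 25.36232 mcg/mL = 353.6743 mL/hr
Volume infused so far = 353.6743 mL/hr × 0.4 hr = 141.4697 mL
Volume remaining = 276 − 141.4697 = 134.5303 mL
New rate:
Dose = 1 mcg/kg/min × 115 kg = 115 mcg/min
115 mcg/min × 60 min/hr = 6900 mcg/hr
Rate = 6900 mcg/hr ÷ 25.36232 mcg/mL = 272.0571 mL/hr
Time remaining = 134.5303 mL ÷ 272.0571 mL/hr = 0.4944928 hr

0.5 hours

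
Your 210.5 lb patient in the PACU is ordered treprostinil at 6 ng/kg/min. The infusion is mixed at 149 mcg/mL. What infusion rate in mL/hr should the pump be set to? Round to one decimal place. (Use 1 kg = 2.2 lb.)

Weight = 210.5 lb ÷ 2.2 lb/kg = 95.68182 kg
Dose = 6 ng/kg/min × 95.68182 kg = 574.0909 ng/min
574.0909 ng/min × 60 min/hr = 34445.45 ng/hr
Concentration = 149 mcg/mL = 149000 ng/mL
Rate = 34445.45 ng/hr ÷ 149000 ng/mL = 0.2311775 mL/hr

0.2 mL/hr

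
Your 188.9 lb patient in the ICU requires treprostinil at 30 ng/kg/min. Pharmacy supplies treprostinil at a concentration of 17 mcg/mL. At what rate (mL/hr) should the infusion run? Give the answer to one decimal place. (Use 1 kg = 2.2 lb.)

9.1 mL/hr

Weight = 188.9 lb ÷ 2.2 lb/kg = 85.86364 kg
Dose = 30 ng/kg/min × 85.86364 kg = 2575.909 ng/min
2575.909 ng/min × 60 min/hr = 154554.5 ng/hr
Concentration = 17 mcg/mL = 17000 ng/mL
Rate = 154554.5 ng/hr ÷ 17000 ng/mL = 9.091444 mL/hr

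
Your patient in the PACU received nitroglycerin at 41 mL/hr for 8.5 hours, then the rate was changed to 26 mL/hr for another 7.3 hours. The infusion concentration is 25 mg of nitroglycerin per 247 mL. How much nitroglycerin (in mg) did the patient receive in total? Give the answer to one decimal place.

Concentration = 25 mg ÷ 247 mL = 0.1012146 mg/mL
Stage 1: 41 mL/hr × 8.5 hr = 348.5 mL → 348.5 mL × 0.1012146 mg/mL = 35.27328 mg
Stage 2: 26 mL/hr × 7.3 hr = 189.8 mL → 189.8 mL × 0.1012146 mg/mL = 19.21053 mg
Total = 35.27328 + 19.21053 = 54.48381 mg

54.5 mg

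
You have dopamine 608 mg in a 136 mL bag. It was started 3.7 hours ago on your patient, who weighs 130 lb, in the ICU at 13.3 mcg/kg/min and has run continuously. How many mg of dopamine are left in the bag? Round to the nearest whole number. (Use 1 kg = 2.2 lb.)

434 mg

Weight = 130 lb ÷ 2.2 lb/kg = 59.09091 kg
Dose = 13.3 mcg/kg/min × 59.09091 kg = 785.9091 mcg/min
785.9091 mcg/min × 60 min/hr = 47154.55 mcg/hr
Concentration = 608 mg ÷ 136 mL = 4.470588 mg/mL = 4470.588 mcg/mL
Rate = 47154.55 mcg/hr ÷ 4470.588 mcg/mL = 10.54773 mL/hr
Volume infused = 10.54773 mL/hr × 3.7 hr = 39.02659 mL
Volume remaining = 136 − 39.02659 = 96.97341 mL
Drug remaining = 96.97341 mL × 4470.588 mcg/mL = 433528.2 mcg = 433.5282 mg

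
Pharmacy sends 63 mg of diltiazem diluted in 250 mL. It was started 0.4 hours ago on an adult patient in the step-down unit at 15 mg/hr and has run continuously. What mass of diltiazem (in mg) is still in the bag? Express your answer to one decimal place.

Concentration = 63 mg ÷ 250 mL = 0.252 mg/mL
Rate = 15 mg/hr ÷ 0.252 mg/mL = 59.52381 mL/hr
Volume infused = 59.52381 mL/hr × 0.4 hr = 23.80952 mL
Volume remaining = 250 − 23.80952 = 226.1905 mL
Drug remaining = 226.1905 mL × 0.252 mg/mL = 57 mg

57.0 mg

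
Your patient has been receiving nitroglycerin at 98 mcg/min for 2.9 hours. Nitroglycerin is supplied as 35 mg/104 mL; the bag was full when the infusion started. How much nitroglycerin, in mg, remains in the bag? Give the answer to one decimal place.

98 mcg/min × 60 min/hr = 5880 mcg/hr
Concentration = 35 mg ÷ 104 mL = 0.3365385 mg/mL = 336.5385 mcg/mL
Rate = 5880 mcg/hr ÷ 336.5385 mcg/mL = 17.472 mL/hr
Volume infused = 17.472 mL/hr × 2.9 hr = 50.6688 mL
Volume remaining = 104 − 50.6688 = 53.3312 mL
Drug remaining = 53.3312 mL × 336.5385 mcg/mL = 17948 mcg = 17.948 mg

17.9 mg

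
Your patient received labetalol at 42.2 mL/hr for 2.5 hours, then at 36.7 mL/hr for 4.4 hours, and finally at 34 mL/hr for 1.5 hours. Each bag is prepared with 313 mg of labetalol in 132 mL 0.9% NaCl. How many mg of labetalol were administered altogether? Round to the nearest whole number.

754 mg

Concentration = 313 mg ÷ 132 mL = 2.371212 mg/mL
Stage 1: 42.2 mL/hr × 2.5 hr = 105.5 mL → 105.5 mL × 2.371212 mg/mL = 250.1629 mg
Stage 2: 36.7 mL/hr × 4.4 hr = 161.48 mL → 161.48 mL × 2.371212 mg/mL = 382.9033 mg
Stage 3: 34 mL/hr × 1.5 hr = 51 mL → 51 mL × 2.371212 mg/mL = 120.9318 mg
Total = 250.1629 + 382.9033 + 120.9318 = 753.998 mg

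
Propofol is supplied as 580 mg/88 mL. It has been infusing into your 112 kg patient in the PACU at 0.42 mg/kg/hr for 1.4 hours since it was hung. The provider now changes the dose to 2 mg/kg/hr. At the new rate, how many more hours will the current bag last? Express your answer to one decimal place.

2.3 hours

Initial rate:
Dose = 0.42 mg/kg/hr × 112 kg = 47.04 mg/hr
Concentration = 580 mg ÷ 88 mL = 6.590909 mg/mL
Rate = 47.04 mg/hr ÷ 6.590909 mg/mL = 7.137103 mL/hr
Volume infused so far = 7.137103 mL/hr × 1.4 hr = 9.991945 mL
Volume remaining = 88 − 9.991945 = 78.00806 mL
New rate:
Dose = 2 mg/kg/hr × 112 kg = 224 mg/hr
Rate = 224 mg/hr ÷ 6.590909 mg/mL = 33.98621 mL/hr
Time remaining = 78.00806 mL ÷ 33.98621 mL/hr = 2.295286 hr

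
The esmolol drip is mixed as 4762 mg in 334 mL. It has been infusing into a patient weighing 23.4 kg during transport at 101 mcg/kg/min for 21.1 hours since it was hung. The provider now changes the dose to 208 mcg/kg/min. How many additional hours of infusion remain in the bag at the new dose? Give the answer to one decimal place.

6.1 hours

Initial rate:
Dose = 101 mcg/kg/min × 23.4 kg = 2363.4 mcg/min
2363.4 mcg/min × 60 min/hr = 141804 mcg/hr
Concentration = 4762 mg ÷ 334 mL = 14.25749 mg/mL = 14257.49 mcg/mL
Rate = 141804 mcg/hr ÷ 14257.49 mcg/mL = 9.945934 mL/hr
Volume infused so far = 9.945934 mL/hr × 21.1 hr = 209.8592 mL
Volume remaining = 334 − 209.8592 = 124.1408 mL
New rate:
Dose = 208 mcg/kg/min × 23.4 kg = 4867.2 mcg/min
4867.2 mcg/min × 60 min/hr = 292032 mcg/hr
Rate = 292032 mcg/hr ÷ 14257.49 mcg/mL = 20.48271 mL/hr
Time remaining = 124.1408 mL ÷ 20.48271 mL/hr = 6.060759 hr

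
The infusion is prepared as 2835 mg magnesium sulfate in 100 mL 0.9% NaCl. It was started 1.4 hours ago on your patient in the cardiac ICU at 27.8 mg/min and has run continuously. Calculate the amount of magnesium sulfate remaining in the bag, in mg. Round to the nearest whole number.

500 mg

27.8 mg/min × 60 min/hr = 1668 mg/hr
Concentration = 2835 mg ÷ 100 mL = 28.35 mg/mL
Rate = 1668 mg/hr ÷ 28.35 mg/mL = 58.83598 mL/hr
Volume infused = 58.83598 mL/hr × 1.4 hr = 82.37037 mL
Volume remaining = 100 − 82.37037 = 17.62963 mL
Drug remaining = 17.62963 mL × 28.35 mg/mL = 499.8 mg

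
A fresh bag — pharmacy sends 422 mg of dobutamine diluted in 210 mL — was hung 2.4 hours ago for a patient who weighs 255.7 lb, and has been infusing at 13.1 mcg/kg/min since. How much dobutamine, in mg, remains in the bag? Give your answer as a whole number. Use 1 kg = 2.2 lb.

203 mg

Weight = 255.7 lb ÷ 2.2 lb/kg = 116.2273 kg
Dose = 13.1 mcg/kg/min × 116.2273 kg = 1522.577 mcg/min
1522.577 mcg/min × 60 min/hr = 91354.64 mcg/hr
Concentration = 422 mg ÷ 210 mL = 2.009524 mg/mL = 2009.524 mcg/mL
Rate = 91354.64 mcg/hr ÷ 2009.524 mcg/mL = 45.46084 mL/hr
Volume infused = 45.46084 mL/hr × 2.4 hr = 109.106 mL
Volume remaining = 210 − 109.106 = 100.894 mL
Drug remaining = 100.894 mL × 2009.524 mcg/mL = 202748.9 mcg = 202.7489 mg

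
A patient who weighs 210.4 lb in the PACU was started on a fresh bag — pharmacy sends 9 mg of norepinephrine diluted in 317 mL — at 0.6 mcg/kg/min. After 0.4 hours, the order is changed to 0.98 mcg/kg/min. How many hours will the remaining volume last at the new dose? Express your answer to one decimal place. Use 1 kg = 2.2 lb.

Initial rate:
Weight = 210.4 lb ÷ 2.2 lb/kg = 95.63636 kg
Dose = 0.6 mcg/kg/min × 95.63636 kg = 57.38182 mcg/min
57.38182 mcg/min × 60 min/hr = 3442.909 mcg/hr
Concentration = 9 mg ÷ 317 mL = 0.02839117 mg/mL = 28.39117 mcg/mL
Rate = 3442.909 mcg/hr ÷ 28.39117 mcg/mL = 121.2669 mL/hr
Volume infused so far = 121.2669 mL/hr × 0.4 hr = 48.50676 mL
Volume remaining = 317 − 48.50676 = 268.4932 mL
New rate:
Dose = 0.98 mcg/kg/min × 95.63636 kg = 93.72364 mcg/min
93.72364 mcg/min × 60 min/hr = 5623.418 mcg/hr
Rate = 5623.418 mcg/hr ÷ 28.39117 mcg/mL = 198.0693 mL/hr
Time remaining = 268.4932 mL ÷ 198.0693 mL/hr = 1.355552 hr

1.4 hours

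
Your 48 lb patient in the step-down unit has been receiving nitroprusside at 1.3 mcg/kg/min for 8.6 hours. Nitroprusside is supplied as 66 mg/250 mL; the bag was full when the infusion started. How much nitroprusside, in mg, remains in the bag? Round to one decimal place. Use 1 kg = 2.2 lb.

51.4 mg

Weight = 48 lb ÷ 2.2 lb/kg = 21.81818 kg
Dose = 1.3 mcg/kg/min × 21.81818 kg = 28.36364 mcg/min
28.36364 mcg/min × 60 min/hr = 1701.818 mcg/hr
Concentration = 66 mg ÷ 250 mL = 0.264 mg/mL = 264 mcg/mL
Rate = 1701.818 mcg/hr ÷ 264 mcg/mL = 6.446281 mL/hr
Volume infused = 6.446281 mL/hr × 8.6 hr = 55.43802 mL
Volume remaining = 250 − 55.43802 = 194.562 mL
Drug remaining = 194.562 mL × 264 mcg/mL = 51364.36 mcg = 51.36436 mg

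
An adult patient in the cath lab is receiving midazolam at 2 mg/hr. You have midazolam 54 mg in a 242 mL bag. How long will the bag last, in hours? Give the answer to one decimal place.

Concentration = 54 mg ÷ 242 mL = 0.2231405 mg/mL
Rate = 2 mg/hr ÷ 0.2231405 mg/mL = 8.962963 mL/hr
Duration = 242 mL ÷ 8.962963 mL/hr = 27 hr

27.0 hours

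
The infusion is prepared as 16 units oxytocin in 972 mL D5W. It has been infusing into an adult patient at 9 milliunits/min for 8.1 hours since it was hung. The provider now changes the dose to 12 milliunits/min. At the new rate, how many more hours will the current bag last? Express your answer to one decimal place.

16.1 hours

Initial rate:
9 milliunits/min × 60 min/hr = 540 milliunits/hr
Concentration = 16 units ÷ 972 mL = 0.01646091 units/mL = 16.46091 milliunits/mL
Rate = 540 milliunits/hr ÷ 16.46091 milliunits/mL = 32.805 mL/hr
Volume infused so far = 32.805 mL/hr × 8.1 hr = 265.7205 mL
Volume remaining = 972 − 265.7205 = 706.2795 mL
New rate:
12 milliunits/min × 60 min/hr = 720 milliunits/hr
Rate = 720 milliunits/hr ÷ 16.46091 milliunits/mL = 43.74 mL/hr
Time remaining = 706.2795 mL ÷ 43.74 mL/hr = 16.14722 hr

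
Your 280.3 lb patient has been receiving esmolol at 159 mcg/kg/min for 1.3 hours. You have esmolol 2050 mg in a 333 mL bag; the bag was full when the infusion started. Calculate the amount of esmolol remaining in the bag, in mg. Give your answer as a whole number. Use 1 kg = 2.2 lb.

Weight = 280.3 lb ÷ 2.2 lb/kg = 127.4091 kg
Dose = 159 mcg/kg/min × 127.4091 kg = 20258.05 mcg/min
20258.05 mcg/min × 60 min/hr = 1215483 mcg/hr
Concentration = 2050 mg ÷ 333 mL = 6.156156 mg/mL = 6156.156 mcg/mL
Rate = 1215483 mcg/hr ÷ 6156.156 mcg/mL = 197.4418 mL/hr
Volume infused = 197.4418 mL/hr × 1.3 hr = 256.6744 mL
Volume remaining = 333 − 256.6744 = 76.32562 mL
Drug remaining = 76.32562 mL × 6156.156 mcg/mL = 469872.5 mcg = 469.8725 mg

470 mg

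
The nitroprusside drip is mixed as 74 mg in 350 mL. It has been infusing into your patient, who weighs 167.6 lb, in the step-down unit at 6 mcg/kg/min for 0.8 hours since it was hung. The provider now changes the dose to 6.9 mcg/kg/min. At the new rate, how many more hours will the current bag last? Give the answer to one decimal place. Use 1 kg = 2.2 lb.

Initial rate:
Weight = 167.6 lb ÷ 2.2 lb/kg = 76.18182 kg
Dose = 6 mcg/kg/min × 76.18182 kg = 457.0909 mcg/min
457.0909 mcg/min × 60 min/hr = 27425.45 mcg/hr
Concentration = 74 mg ÷ 350 mL = 0.2114286 mg/mL = 211.4286 mcg/mL
Rate = 27425.45 mcg/hr ÷ 211.4286 mcg/mL = 129.715 mL/hr
Volume infused so far = 129.715 mL/hr × 0.8 hr = 103.772 mL
Volume remaining = 350 − 103.772 = 246.228 mL
New rate:
Dose = 6.9 mcg/kg/min × 76.18182 kg = 525.6545 mcg/min
525.6545 mcg/min × 60 min/hr = 31539.27 mcg/hr
Rate = 31539.27 mcg/hr ÷ 211.4286 mcg/mL = 149.1722 mL/hr
Time remaining = 246.228 mL ÷ 149.1722 mL/hr = 1.650629 hr

1.7 hours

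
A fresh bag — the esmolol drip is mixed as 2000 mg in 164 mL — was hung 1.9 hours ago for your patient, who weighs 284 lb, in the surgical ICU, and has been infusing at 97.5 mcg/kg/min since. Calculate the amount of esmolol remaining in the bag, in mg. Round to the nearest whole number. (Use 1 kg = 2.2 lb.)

565 mg

Weight = 284 lb ÷ 2.2 lb/kg = 129.0909 kg
Dose = 97.5 mcg/kg/min × 129.0909 kg = 12586.36 mcg/min
12586.36 mcg/min × 60 min/hr = 755181.8 mcg/hr
Concentration = 2000 mg ÷ 164 mL = 12.19512 mg/mL = 12195.12 mcg/mL
Rate = 755181.8 mcg/hr ÷ 12195.12 mcg/mL = 61.92491 mL/hr
Volume infused = 61.92491 mL/hr × 1.9 hr = 117.6573 mL
Volume remaining = 164 − 117.6573 = 46.34267 mL
Drug remaining = 46.34267 mL × 12195.12 mcg/mL = 565154.5 mcg = 565.1545 mg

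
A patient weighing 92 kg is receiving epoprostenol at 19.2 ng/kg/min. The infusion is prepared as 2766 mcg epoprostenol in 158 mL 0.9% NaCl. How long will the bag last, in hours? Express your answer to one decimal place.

Dose = 19.2 ng/kg/min × 92 kg = 1766.4 ng/min
1766.4 ng/min × 60 min/hr = 105984 ng/hr
Concentration = 2766 mcg ÷ 158 mL = 17.50633 mcg/mL = 17506.33 ng/mL
Rate = 105984 ng/hr ÷ 17506.33 ng/mL = 6.054039 mL/hr
Duration = 158 mL ÷ 6.054039 mL/hr = 26.09828 hr

26.1 hours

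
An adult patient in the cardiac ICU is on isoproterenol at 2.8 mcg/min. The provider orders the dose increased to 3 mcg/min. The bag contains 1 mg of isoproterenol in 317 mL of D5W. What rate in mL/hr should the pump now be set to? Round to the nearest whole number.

3 mcg/min × 60 min/hr = 180 mcg/hr
Concentration = 1 mg ÷ 317 mL = 0.003154574 mg/mL = 3.154574 mcg/mL
Rate = 180 mcg/hr ÷ 3.154574 mcg/mL = 57.06 mL/hr

57 mL/hr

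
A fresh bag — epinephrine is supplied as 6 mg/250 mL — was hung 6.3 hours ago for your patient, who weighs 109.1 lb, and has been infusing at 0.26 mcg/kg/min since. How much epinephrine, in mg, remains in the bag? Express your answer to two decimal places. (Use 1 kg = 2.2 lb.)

Weight = 109.1 lb ÷ 2.2 lb/kg = 49.59091 kg
Dose = 0.26 mcg/kg/min × 49.59091 kg = 12.89364 mcg/min
12.89364 mcg/min × 60 min/hr = 773.6182 mcg/hr
Concentration = 6 mg ÷ 250 mL = 0.024 mg/mL = 24 mcg/mL
Rate = 773.6182 mcg/hr ÷ 24 mcg/mL = 32.23409 mL/hr
Volume infused = 32.23409 mL/hr × 6.3 hr = 203.0748 mL
Volume remaining = 250 − 203.0748 = 46.92523 mL
Drug remaining = 46.92523 mL × 24 mcg/mL = 1126.205 mcg = 1.126205 mg

1.13 mg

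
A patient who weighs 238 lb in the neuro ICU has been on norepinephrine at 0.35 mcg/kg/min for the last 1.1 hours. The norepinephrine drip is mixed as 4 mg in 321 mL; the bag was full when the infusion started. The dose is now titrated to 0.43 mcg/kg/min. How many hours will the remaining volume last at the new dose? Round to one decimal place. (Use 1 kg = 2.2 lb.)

Initial rate:
Weight = 238 lb ÷ 2.2 lb/kg = 108.1818 kg
Dose = 0.35 mcg/kg/min × 108.1818 kg = 37.86364 mcg/min
37.86364 mcg/min × 60 min/hr = 2271.818 mcg/hr
Concentration = 4 mg ÷ 321 mL = 0.01246106 mg/mL = 12.46106 mcg/mL
Rate = 2271.818 mcg/hr ÷ 12.46106 mcg/mL = 182.3134 mL/hr
Volume infused so far = 182.3134 mL/hr × 1.1 hr = 200.5447 mL
Volume remaining = 321 − 200.5447 = 120.4553 mL
New rate:
Dose = 0.43 mcg/kg/min × 108.1818 kg = 46.51818 mcg/min
46.51818 mcg/min × 60 min/hr = 2791.091 mcg/hr
Rate = 2791.091 mcg/hr ÷ 12.46106 mcg/mL = 223.985 mL/hr
Time remaining = 120.4553 mL ÷ 223.985 mL/hr = 0.5377826 hr

0.5 hours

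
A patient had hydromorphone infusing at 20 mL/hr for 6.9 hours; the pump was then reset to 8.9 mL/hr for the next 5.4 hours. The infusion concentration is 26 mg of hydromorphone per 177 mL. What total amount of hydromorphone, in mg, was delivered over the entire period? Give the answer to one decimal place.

Concentration = 26 mg ÷ 177 mL = 0.1468927 mg/mL
Stage 1: 20 mL/hr × 6.9 hr = 138 mL → 138 mL × 0.1468927 mg/mL = 20.27119 mg
Stage 2: 8.9 mL/hr × 5.4 hr = 48.06 mL → 48.06 mL × 0.1468927 mg/mL = 7.059661 mg
Total = 20.27119 + 7.059661 = 27.33085 mg

27.3 mg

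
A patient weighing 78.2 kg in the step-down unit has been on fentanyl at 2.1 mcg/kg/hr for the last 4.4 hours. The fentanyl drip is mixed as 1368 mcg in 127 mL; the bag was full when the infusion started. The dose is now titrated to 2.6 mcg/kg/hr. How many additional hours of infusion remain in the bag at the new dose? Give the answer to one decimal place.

3.2 hours

Initial rate:
Dose = 2.1 mcg/kg/hr × 78.2 kg = 164.22 mcg/hr
Concentration = 1368 mcg ÷ 127 mL = 10.77165 mcg/mL
Rate = 164.22 mcg/hr ÷ 10.77165 mcg/mL = 15.24557 mL/hr
Volume infused so far = 15.24557 mL/hr × 4.4 hr = 67.08051 mL
Volume remaining = 127 − 67.08051 = 59.91949 mL
New rate:
Dose = 2.6 mcg/kg/hr × 78.2 kg = 203.32 mcg/hr
Rate = 203.32 mcg/hr ÷ 10.77165 mcg/mL = 18.87547 mL/hr
Time remaining = 59.91949 mL ÷ 18.87547 mL/hr = 3.174464 hr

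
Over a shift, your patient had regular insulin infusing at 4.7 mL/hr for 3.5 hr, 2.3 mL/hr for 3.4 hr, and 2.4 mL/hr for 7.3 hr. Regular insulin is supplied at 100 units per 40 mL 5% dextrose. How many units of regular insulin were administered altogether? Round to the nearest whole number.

104 units

Concentration = 100 units ÷ 40 mL = 2.5 units/mL
Stage 1: 4.7 mL/hr × 3.5 hr = 16.45 mL → 16.45 mL × 2.5 units/mL = 41.125 units
Stage 2: 2.3 mL/hr × 3.4 hr = 7.82 mL → 7.82 mL × 2.5 units/mL = 19.55 units
Stage 3: 2.4 mL/hr × 7.3 hr = 17.52 mL → 17.52 mL × 2.5 units/mL = 43.8 units
Total = 41.125 + 19.55 + 43.8 = 104.475 units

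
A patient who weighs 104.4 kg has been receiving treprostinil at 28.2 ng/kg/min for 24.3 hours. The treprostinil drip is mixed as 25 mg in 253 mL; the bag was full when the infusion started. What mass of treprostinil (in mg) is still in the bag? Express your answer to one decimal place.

Dose = 28.2 ng/kg/min × 104.4 kg = 2944.08 ng/min
2944.08 ng/min × 60 min/hr = 176644.8 ng/hr
Concentration = 25 mg ÷ 253 mL = 0.09881423 mg/mL = 98814.23 ng/mL
Rate = 176644.8 ng/hr ÷ 98814.23 ng/mL = 1.787645 mL/hr
Volume infused = 1.787645 mL/hr × 24.3 hr = 43.43978 mL
Volume remaining = 253 − 43.43978 = 209.5602 mL
Drug remaining = 209.5602 mL × 98814.23 ng/mL = 20707531 ng = 20.70753 mg

20.7 mg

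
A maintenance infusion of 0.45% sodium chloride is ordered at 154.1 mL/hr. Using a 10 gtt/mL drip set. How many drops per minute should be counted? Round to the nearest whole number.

154.1 mL/hr ÷ 60 min/hr = 2.568333 mL/min
2.568333 mL/min × 10 gtt/mL = 25.68333 gtt/min

26 gtt/min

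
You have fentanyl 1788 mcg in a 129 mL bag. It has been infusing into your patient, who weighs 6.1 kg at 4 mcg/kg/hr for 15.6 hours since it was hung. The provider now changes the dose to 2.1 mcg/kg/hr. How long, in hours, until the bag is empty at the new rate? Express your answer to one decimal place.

Initial rate:
Dose = 4 mcg/kg/hr × 6.1 kg = 24.4 mcg/hr
Concentration = 1788 mcg ÷ 129 mL = 13.86047 mcg/mL
Rate = 24.4 mcg/hr ÷ 13.86047 mcg/mL = 1.760403 mL/hr
Volume infused so far = 1.760403 mL/hr × 15.6 hr = 27.46228 mL
Volume remaining = 129 − 27.46228 = 101.5377 mL
New rate:
Dose = 2.1 mcg/kg/hr × 6.1 kg = 12.81 mcg/hr
Rate = 12.81 mcg/hr ÷ 13.86047 mcg/mL = 0.9242114 mL/hr
Time remaining = 101.5377 mL ÷ 0.9242114 mL/hr = 109.8642 hr

109.9 hours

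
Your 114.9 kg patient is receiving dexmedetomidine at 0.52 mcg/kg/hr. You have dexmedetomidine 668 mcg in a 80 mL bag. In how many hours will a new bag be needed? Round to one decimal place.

Dose = 0.52 mcg/kg/hr × 114.9 kg = 59.748 mcg/hr
Concentration = 668 mcg ÷ 80 mL = 8.35 mcg/mL
Rate = 59.748 mcg/hr ÷ 8.35 mcg/mL = 7.155449 mL/hr
Duration = 80 mL ÷ 7.155449 mL/hr = 11.18029 hr

11.2 hours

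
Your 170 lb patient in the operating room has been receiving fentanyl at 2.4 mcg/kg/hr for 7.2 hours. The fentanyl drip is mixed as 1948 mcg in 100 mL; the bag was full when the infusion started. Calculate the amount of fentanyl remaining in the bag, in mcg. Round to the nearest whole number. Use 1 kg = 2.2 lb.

Weight = 170 lb ÷ 2.2 lb/kg = 77.27273 kg
Dose = 2.4 mcg/kg/hr × 77.27273 kg = 185.4545 mcg/hr
Concentration = 1948 mcg ÷ 100 mL = 19.48 mcg/mL
Rate = 185.4545 mcg/hr ÷ 19.48 mcg/mL = 9.520254 mL/hr
Volume infused = 9.520254 mL/hr × 7.2 hr = 68.54583 mL
Volume remaining = 100 − 68.54583 = 31.45417 mL
Drug remaining = 31.45417 mL × 19.48 mcg/mL = 612.7273 mcg

613 mcg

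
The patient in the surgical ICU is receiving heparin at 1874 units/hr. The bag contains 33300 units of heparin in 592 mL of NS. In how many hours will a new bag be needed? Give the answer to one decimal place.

Concentration = 33300 units ÷ 592 mL = 56.25 units/mL
Rate = 1874 units/hr ÷ 56.25 units/mL = 33.31556 mL/hr
Duration = 592 mL ÷ 33.31556 mL/hr = 17.76948 hr

17.8 hours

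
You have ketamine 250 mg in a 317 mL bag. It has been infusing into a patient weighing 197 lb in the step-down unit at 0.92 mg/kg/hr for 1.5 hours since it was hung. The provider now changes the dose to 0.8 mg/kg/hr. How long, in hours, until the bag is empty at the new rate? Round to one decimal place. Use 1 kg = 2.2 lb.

1.8 hours

Initial rate:
Weight = 197 lb ÷ 2.2 lb/kg = 89.54545 kg
Dose = 0.92 mg/kg/hr × 89.54545 kg = 82.38182 mg/hr
Concentration = 250 mg ÷ 317 mL = 0.7886435 mg/mL
Rate = 82.38182 mg/hr ÷ 0.7886435 mg/mL = 104.4601 mL/hr
Volume infused so far = 104.4601 mL/hr × 1.5 hr = 156.6902 mL
Volume remaining = 317 − 156.6902 = 160.3098 mL
New rate:
Dose = 0.8 mg/kg/hr × 89.54545 kg = 71.63636 mg/hr
Rate = 71.63636 mg/hr ÷ 0.7886435 mg/mL = 90.83491 mL/hr
Time remaining = 160.3098 mL ÷ 90.83491 mL/hr = 1.764848 hr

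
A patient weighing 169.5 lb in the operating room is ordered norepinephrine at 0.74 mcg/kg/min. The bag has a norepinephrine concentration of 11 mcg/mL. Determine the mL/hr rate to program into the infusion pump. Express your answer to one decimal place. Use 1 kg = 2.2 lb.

Weight = 169.5 lb ÷ 2.2 lb/kg = 77.04545 kg
Dose = 0.74 mcg/kg/min × 77.04545 kg = 57.01364 mcg/min
57.01364 mcg/min × 60 min/hr = 3420.818 mcg/hr
Rate = 3420.818 mcg/hr ÷ 11 mcg/mL = 310.9835 mL/hr

311.0 mL/hr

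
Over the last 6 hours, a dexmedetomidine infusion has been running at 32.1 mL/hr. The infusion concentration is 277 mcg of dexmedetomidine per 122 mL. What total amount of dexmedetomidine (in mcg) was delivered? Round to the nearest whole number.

437 mcg

Concentration = 277 mcg ÷ 122 mL = 2.270492 mcg/mL
Drug rate = 32.1 mL/hr × 2.270492 mcg/mL = 72.88279 mcg/hr
Total = 72.88279 mcg/hr × 6 hr = 437.2967 mcg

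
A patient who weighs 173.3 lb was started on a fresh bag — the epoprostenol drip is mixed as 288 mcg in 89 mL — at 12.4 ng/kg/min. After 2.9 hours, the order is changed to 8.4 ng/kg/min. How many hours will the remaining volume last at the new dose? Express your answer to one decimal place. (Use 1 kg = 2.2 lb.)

3.0 hours

Initial rate:
Weight = 173.3 lb ÷ 2.2 lb/kg = 78.77273 kg
Dose = 12.4 ng/kg/min × 78.77273 kg = 976.7818 ng/min
976.7818 ng/min × 60 min/hr = 58606.91 ng/hr
Concentration = 288 mcg ÷ 89 mL = 3.235955 mcg/mL = 3235.955 ng/mL
Rate = 58606.91 ng/hr ÷ 3235.955 ng/mL = 18.11116 mL/hr
Volume infused so far = 18.11116 mL/hr × 2.9 hr = 52.52237 mL
Volume remaining = 89 − 52.52237 = 36.47763 mL
New rate:
Dose = 8.4 ng/kg/min × 78.77273 kg = 661.6909 ng/min
661.6909 ng/min × 60 min/hr = 39701.45 ng/hr
Rate = 39701.45 ng/hr ÷ 3235.955 ng/mL = 12.26885 mL/hr
Time remaining = 36.47763 mL ÷ 12.26885 mL/hr = 2.97319 hr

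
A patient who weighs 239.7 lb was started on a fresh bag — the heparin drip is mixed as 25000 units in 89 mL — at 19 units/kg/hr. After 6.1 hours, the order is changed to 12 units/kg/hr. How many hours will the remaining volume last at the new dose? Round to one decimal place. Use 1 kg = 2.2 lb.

Initial rate:
Weight = 239.7 lb ÷ 2.2 lb/kg = 108.9545 kg
Dose = 19 units/kg/hr × 108.9545 kg = 2070.136 units/hr
Concentration = 25000 units ÷ 89 mL = 280.8989 units/mL
Rate = 2070.136 units/hr ÷ 280.8989 units/mL = 7.369685 mL/hr
Volume infused so far = 7.369685 mL/hr × 6.1 hr = 44.95508 mL
Volume remaining = 89 − 44.95508 = 44.04492 mL
New rate:
Dose = 12 units/kg/hr × 108.9545 kg = 1307.455 units/hr
Rate = 1307.455 units/hr ÷ 280.8989 units/mL = 4.654538 mL/hr
Time remaining = 44.04492 mL ÷ 4.654538 mL/hr = 9.46279 hr

9.5 hours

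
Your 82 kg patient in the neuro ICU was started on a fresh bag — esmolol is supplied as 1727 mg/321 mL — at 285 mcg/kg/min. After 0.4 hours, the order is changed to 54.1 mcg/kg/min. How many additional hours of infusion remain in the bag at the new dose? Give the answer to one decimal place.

4.4 hours

Initial rate:
Dose = 285 mcg/kg/min × 82 kg = 23370 mcg/min
23370 mcg/min × 60 min/hr = 1402200 mcg/hr
Concentration = 1727 mg ÷ 321 mL = 5.380062 mg/mL = 5380.062 mcg/mL
Rate = 1402200 mcg/hr ÷ 5380.062 mcg/mL = 260.629 mL/hr
Volume infused so far = 260.629 mL/hr × 0.4 hr = 104.2516 mL
Volume remaining = 321 − 104.2516 = 216.7484 mL
New rate:
Dose = 54.1 mcg/kg/min × 82 kg = 4436.2 mcg/min
4436.2 mcg/min × 60 min/hr = 266172 mcg/hr
Rate = 266172 mcg/hr ÷ 5380.062 mcg/mL = 49.47378 mL/hr
Time remaining = 216.7484 mL ÷ 49.47378 mL/hr = 4.381077 hr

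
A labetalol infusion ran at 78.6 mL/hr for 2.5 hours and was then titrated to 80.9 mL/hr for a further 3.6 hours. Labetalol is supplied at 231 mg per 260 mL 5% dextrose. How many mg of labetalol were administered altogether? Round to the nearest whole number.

433 mg

Concentration = 231 mg ÷ 260 mL = 0.8884615 mg/mL
Stage 1: 78.6 mL/hr × 2.5 hr = 196.5 mL → 196.5 mL × 0.8884615 mg/mL = 174.5827 mg
Stage 2: 80.9 mL/hr × 3.6 hr = 291.24 mL → 291.24 mL × 0.8884615 mg/mL = 258.7555 mg
Total = 174.5827 + 258.7555 = 433.3382 mg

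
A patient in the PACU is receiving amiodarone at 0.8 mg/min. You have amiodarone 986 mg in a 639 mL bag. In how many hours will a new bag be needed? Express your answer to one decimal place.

20.5 hours

0.8 mg/min × 60 min/hr = 48 mg/hr
Concentration = 986 mg ÷ 639 mL = 1.543036 mg/mL
Rate = 48 mg/hr ÷ 1.543036 mg/mL = 31.10751 mL/hr
Duration = 639 mL ÷ 31.10751 mL/hr = 20.54167 hr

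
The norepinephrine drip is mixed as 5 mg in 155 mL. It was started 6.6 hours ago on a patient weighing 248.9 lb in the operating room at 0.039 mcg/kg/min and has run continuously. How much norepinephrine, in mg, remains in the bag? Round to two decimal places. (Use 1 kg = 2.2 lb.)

3.25 mg

Weight = 248.9 lb ÷ 2.2 lb/kg = 113.1364 kg
Dose = 0.039 mcg/kg/min × 113.1364 kg = 4.412318 mcg/min
4.412318 mcg/min × 60 min/hr = 264.7391 mcg/hr
Concentration = 5 mg ÷ 155 mL = 0.03225806 mg/mL = 32.25806 mcg/mL
Rate = 264.7391 mcg/hr ÷ 32.25806 mcg/mL = 8.206912 mL/hr
Volume infused = 8.206912 mL/hr × 6.6 hr = 54.16562 mL
Volume remaining = 155 − 54.16562 = 100.8344 mL
Drug remaining = 100.8344 mL × 32.25806 mcg/mL = 3252.722 mcg = 3.252722 mg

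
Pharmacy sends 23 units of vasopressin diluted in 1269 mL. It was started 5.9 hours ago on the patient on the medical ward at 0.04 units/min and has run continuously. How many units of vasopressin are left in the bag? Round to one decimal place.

0.04 units/min × 60 min/hr = 2.4 units/hr
Concentration = 23 units ÷ 1269 mL = 0.01812451 units/mL
Rate = 2.4 units/hr ÷ 0.01812451 units/mL = 132.4174 mL/hr
Volume infused = 132.4174 mL/hr × 5.9 hr = 781.2626 mL
Volume remaining = 1269 − 781.2626 = 487.7374 mL
Drug remaining = 487.7374 mL × 0.01812451 units/mL = 8.84 units

8.8 units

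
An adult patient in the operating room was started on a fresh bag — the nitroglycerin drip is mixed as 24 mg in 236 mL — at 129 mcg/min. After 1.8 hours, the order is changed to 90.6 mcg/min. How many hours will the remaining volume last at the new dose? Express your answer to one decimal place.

1.9 hours

Initial rate:
129 mcg/min × 60 min/hr = 7740 mcg/hr
Concentration = 24 mg ÷ 236 mL = 0.1016949 mg/mL = 101.6949 mcg/mL
Rate = 7740 mcg/hr ÷ 101.6949 mcg/mL = 76.11 mL/hr
Volume infused so far = 76.11 mL/hr × 1.8 hr = 136.998 mL
Volume remaining = 236 − 136.998 = 99.002 mL
New rate:
90.6 mcg/min × 60 min/hr = 5436 mcg/hr
Rate = 5436 mcg/hr ÷ 101.6949 mcg/mL = 53.454 mL/hr
Time remaining = 99.002 mL ÷ 53.454 mL/hr = 1.852097 hr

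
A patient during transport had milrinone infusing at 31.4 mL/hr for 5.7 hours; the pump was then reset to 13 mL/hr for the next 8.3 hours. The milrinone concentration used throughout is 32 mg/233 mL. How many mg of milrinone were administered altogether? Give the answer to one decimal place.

Concentration = 32 mg ÷ 233 mL = 0.1373391 mg/mL
Stage 1: 31.4 mL/hr × 5.7 hr = 178.98 mL → 178.98 mL × 0.1373391 mg/mL = 24.58094 mg
Stage 2: 13 mL/hr × 8.3 hr = 107.9 mL → 107.9 mL × 0.1373391 mg/mL = 14.81888 mg
Total = 24.58094 + 14.81888 = 39.39983 mg

39.4 mg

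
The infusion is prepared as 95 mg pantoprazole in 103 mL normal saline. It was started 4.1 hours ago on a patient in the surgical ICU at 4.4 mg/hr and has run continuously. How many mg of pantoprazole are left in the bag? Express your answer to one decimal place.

77.0 mg

Concentration = 95 mg ÷ 103 mL = 0.9223301 mg/mL
Rate = 4.4 mg/hr ÷ 0.9223301 mg/mL = 4.770526 mL/hr
Volume infused = 4.770526 mL/hr × 4.1 hr = 19.55916 mL
Volume remaining = 103 − 19.55916 = 83.44084 mL
Drug remaining = 83.44084 mL × 0.9223301 mg/mL = 76.96 mg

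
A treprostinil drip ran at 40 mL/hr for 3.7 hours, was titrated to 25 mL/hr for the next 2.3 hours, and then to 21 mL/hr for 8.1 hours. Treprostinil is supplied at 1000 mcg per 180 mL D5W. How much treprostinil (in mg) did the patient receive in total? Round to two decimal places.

Concentration = 1000 mcg ÷ 180 mL = 5.555556 mcg/mL
Stage 1: 40 mL/hr × 3.7 hr = 148 mL → 148 mL × 5.555556 mcg/mL = 822.2222 mcg
Stage 2: 25 mL/hr × 2.3 hr = 57.5 mL → 57.5 mL × 5.555556 mcg/mL = 319.4444 mcg
Stage 3: 21 mL/hr × 8.1 hr = 170.1 mL → 170.1 mL × 5.555556 mcg/mL = 945 mcg
Total = 822.2222 + 319.4444 + 945 = 2086.667 mcg = 2.086667 mg

2.09 mg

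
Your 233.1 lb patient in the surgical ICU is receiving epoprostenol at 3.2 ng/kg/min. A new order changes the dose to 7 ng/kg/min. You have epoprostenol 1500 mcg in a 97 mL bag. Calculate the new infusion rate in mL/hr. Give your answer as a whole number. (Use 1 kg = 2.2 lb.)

Weight = 233.1 lb ÷ 2.2 lb/kg = 105.9545 kg
Dose = 7 ng/kg/min × 105.9545 kg = 741.6818 ng/min
741.6818 ng/min × 60 min/hr = 44500.91 ng/hr
Concentration = 1500 mcg ÷ 97 mL = 15.46392 mcg/mL = 15463.92 ng/mL
Rate = 44500.91 ng/hr ÷ 15463.92 ng/mL = 2.877725 mL/hr

3 mL/hr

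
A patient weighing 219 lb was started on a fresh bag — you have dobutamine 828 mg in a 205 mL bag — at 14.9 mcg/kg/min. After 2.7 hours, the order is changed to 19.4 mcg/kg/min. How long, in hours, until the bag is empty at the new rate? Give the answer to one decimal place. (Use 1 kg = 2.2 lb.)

Initial rate:
Weight = 219 lb ÷ 2.2 lb/kg = 99.54545 kg
Dose = 14.9 mcg/kg/min × 99.54545 kg = 1483.227 mcg/min
1483.227 mcg/min × 60 min/hr = 88993.64 mcg/hr
Concentration = 828 mg ÷ 205 mL = 4.039024 mg/mL = 4039.024 mcg/mL
Rate = 88993.64 mcg/hr ÷ 4039.024 mcg/mL = 22.03345 mL/hr
Volume infused so far = 22.03345 mL/hr × 2.7 hr = 59.49031 mL
Volume remaining = 205 − 59.49031 = 145.5097 mL
New rate:
Dose = 19.4 mcg/kg/min × 99.54545 kg = 1931.182 mcg/min
1931.182 mcg/min × 60 min/hr = 115870.9 mcg/hr
Rate = 115870.9 mcg/hr ÷ 4039.024 mcg/mL = 28.68785 mL/hr
Time remaining = 145.5097 mL ÷ 28.68785 mL/hr = 5.072172 hr

5.1 hours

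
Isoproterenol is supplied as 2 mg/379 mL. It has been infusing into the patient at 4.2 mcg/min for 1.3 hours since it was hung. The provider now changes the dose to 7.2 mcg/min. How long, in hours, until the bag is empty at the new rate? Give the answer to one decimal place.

3.9 hours

Initial rate:
4.2 mcg/min × 60 min/hr = 252 mcg/hr
Concentration = 2 mg ÷ 379 mL = 0.005277045 mg/mL = 5.277045 mcg/mL
Rate = 252 mcg/hr ÷ 5.277045 mcg/mL = 47.754 mL/hr
Volume infused so far = 47.754 mL/hr × 1.3 hr = 62.0802 mL
Volume remaining = 379 − 62.0802 = 316.9198 mL
New rate:
7.2 mcg/min × 60 min/hr = 432 mcg/hr
Rate = 432 mcg/hr ÷ 5.277045 mcg/mL = 81.864 mL/hr
Time remaining = 316.9198 mL ÷ 81.864 mL/hr = 3.871296 hr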